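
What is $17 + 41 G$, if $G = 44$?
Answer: $1821$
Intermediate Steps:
$17 + 41 G = 17 + 41 \cdot 44 = 17 + 1804 = 1821$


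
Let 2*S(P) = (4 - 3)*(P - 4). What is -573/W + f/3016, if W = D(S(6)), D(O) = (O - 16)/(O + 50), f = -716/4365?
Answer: 6411935143/3291210 ≈ 1948.2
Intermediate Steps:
S(P) = -2 + P/2 (S(P) = ((4 - 3)*(P - 4))/2 = (1*(-4 + P))/2 = (-4 + P)/2 = -2 + P/2)
f = -716/4365 (f = -716*1/4365 = -716/4365 ≈ -0.16403)
D(O) = (-16 + O)/(50 + O)
W = -5/17 (W = (-16 + (-2 + (½)*6))/(50 + (-2 + (½)*6)) = (-16 + (-2 + 3))/(50 + (-2 + 3)) = (-16 + 1)/(50 + 1) = -15/51 = (1/51)*(-15) = -5/17 ≈ -0.29412)
-573/W + f/3016 = -573/(-5/17) - 716/4365/3016 = -573*(-17/5) - 716/4365*1/3016 = 9741/5 - 179/3291210 = 6411935143/3291210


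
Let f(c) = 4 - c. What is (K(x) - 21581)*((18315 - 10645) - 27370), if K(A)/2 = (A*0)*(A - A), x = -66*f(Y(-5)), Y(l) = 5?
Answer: 425145700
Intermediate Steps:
x = 66 (x = -66*(4 - 1*5) = -66*(4 - 5) = -66*(-1) = 66)
K(A) = 0 (K(A) = 2*((A*0)*(A - A)) = 2*(0*0) = 2*0 = 0)
(K(x) - 21581)*((18315 - 10645) - 27370) = (0 - 21581)*((18315 - 10645) - 27370) = -21581*(7670 - 27370) = -21581*(-19700) = 425145700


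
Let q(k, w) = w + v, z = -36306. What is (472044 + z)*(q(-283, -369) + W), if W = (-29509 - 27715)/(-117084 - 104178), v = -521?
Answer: -14296996322588/36877 ≈ -3.8769e+8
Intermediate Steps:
W = 28612/110631 (W = -57224/(-221262) = -57224*(-1/221262) = 28612/110631 ≈ 0.25863)
q(k, w) = -521 + w (q(k, w) = w - 521 = -521 + w)
(472044 + z)*(q(-283, -369) + W) = (472044 - 36306)*((-521 - 369) + 28612/110631) = 435738*(-890 + 28612/110631) = 435738*(-98432978/110631) = -14296996322588/36877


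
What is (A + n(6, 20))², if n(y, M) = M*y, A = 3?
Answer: 15129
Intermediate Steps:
(A + n(6, 20))² = (3 + 20*6)² = (3 + 120)² = 123² = 15129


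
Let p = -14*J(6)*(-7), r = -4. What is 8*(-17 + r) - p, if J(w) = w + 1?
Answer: -854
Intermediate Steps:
J(w) = 1 + w
p = 686 (p = -14*(1 + 6)*(-7) = -14*7*(-7) = -98*(-7) = 686)
8*(-17 + r) - p = 8*(-17 - 4) - 1*686 = 8*(-21) - 686 = -168 - 686 = -854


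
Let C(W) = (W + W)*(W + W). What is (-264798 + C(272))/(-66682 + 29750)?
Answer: -15569/18466 ≈ -0.84312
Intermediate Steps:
C(W) = 4*W**2 (C(W) = (2*W)*(2*W) = 4*W**2)
(-264798 + C(272))/(-66682 + 29750) = (-264798 + 4*272**2)/(-66682 + 29750) = (-264798 + 4*73984)/(-36932) = (-264798 + 295936)*(-1/36932) = 31138*(-1/36932) = -15569/18466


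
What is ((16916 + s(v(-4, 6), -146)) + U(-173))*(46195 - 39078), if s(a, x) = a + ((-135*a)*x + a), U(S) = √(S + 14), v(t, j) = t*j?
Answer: -3246576124 + 7117*I*√159 ≈ -3.2466e+9 + 89742.0*I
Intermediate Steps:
v(t, j) = j*t
U(S) = √(14 + S)
s(a, x) = 2*a - 135*a*x (s(a, x) = a + (-135*a*x + a) = a + (a - 135*a*x) = 2*a - 135*a*x)
((16916 + s(v(-4, 6), -146)) + U(-173))*(46195 - 39078) = ((16916 + (6*(-4))*(2 - 135*(-146))) + √(14 - 173))*(46195 - 39078) = ((16916 - 24*(2 + 19710)) + √(-159))*7117 = ((16916 - 24*19712) + I*√159)*7117 = ((16916 - 473088) + I*√159)*7117 = (-456172 + I*√159)*7117 = -3246576124 + 7117*I*√159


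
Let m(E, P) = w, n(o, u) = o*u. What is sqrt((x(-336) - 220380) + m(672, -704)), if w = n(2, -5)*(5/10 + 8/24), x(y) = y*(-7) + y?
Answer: I*sqrt(1965351)/3 ≈ 467.3*I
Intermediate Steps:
x(y) = -6*y (x(y) = -7*y + y = -6*y)
w = -25/3 (w = (2*(-5))*(5/10 + 8/24) = -10*(5*(1/10) + 8*(1/24)) = -10*(1/2 + 1/3) = -10*5/6 = -25/3 ≈ -8.3333)
m(E, P) = -25/3
sqrt((x(-336) - 220380) + m(672, -704)) = sqrt((-6*(-336) - 220380) - 25/3) = sqrt((2016 - 220380) - 25/3) = sqrt(-218364 - 25/3) = sqrt(-655117/3) = I*sqrt(1965351)/3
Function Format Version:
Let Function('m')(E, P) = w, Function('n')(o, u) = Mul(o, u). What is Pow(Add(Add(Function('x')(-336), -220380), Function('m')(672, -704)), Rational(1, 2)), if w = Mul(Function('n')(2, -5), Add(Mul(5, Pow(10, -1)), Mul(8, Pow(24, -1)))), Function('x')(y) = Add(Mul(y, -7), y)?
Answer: Mul(Rational(1, 3), I, Pow(1965351, Rational(1, 2))) ≈ Mul(467.30, I)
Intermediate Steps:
Function('x')(y) = Mul(-6, y) (Function('x')(y) = Add(Mul(-7, y), y) = Mul(-6, y))
w = Rational(-25, 3) (w = Mul(Mul(2, -5), Add(Mul(5, Pow(10, -1)), Mul(8, Pow(24, -1)))) = Mul(-10, Add(Mul(5, Rational(1, 10)), Mul(8, Rational(1, 24)))) = Mul(-10, Add(Rational(1, 2), Rational(1, 3))) = Mul(-10, Rational(5, 6)) = Rational(-25, 3) ≈ -8.3333)
Function('m')(E, P) = Rational(-25, 3)
Pow(Add(Add(Function('x')(-336), -220380), Function('m')(672, -704)), Rational(1, 2)) = Pow(Add(Add(Mul(-6, -336), -220380), Rational(-25, 3)), Rational(1, 2)) = Pow(Add(Add(2016, -220380), Rational(-25, 3)), Rational(1, 2)) = Pow(Add(-218364, Rational(-25, 3)), Rational(1, 2)) = Pow(Rational(-655117, 3), Rational(1, 2)) = Mul(Rational(1, 3), I, Pow(1965351, Rational(1, 2)))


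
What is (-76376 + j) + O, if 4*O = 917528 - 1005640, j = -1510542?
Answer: -1608946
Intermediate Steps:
O = -22028 (O = (917528 - 1005640)/4 = (¼)*(-88112) = -22028)
(-76376 + j) + O = (-76376 - 1510542) - 22028 = -1586918 - 22028 = -1608946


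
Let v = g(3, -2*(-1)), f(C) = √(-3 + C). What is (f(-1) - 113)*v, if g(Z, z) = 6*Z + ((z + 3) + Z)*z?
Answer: -3842 + 68*I ≈ -3842.0 + 68.0*I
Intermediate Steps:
g(Z, z) = 6*Z + z*(3 + Z + z) (g(Z, z) = 6*Z + ((3 + z) + Z)*z = 6*Z + (3 + Z + z)*z = 6*Z + z*(3 + Z + z))
v = 34 (v = (-2*(-1))² + 3*(-2*(-1)) + 6*3 + 3*(-2*(-1)) = 2² + 3*2 + 18 + 3*2 = 4 + 6 + 18 + 6 = 34)
(f(-1) - 113)*v = (√(-3 - 1) - 113)*34 = (√(-4) - 113)*34 = (2*I - 113)*34 = (-113 + 2*I)*34 = -3842 + 68*I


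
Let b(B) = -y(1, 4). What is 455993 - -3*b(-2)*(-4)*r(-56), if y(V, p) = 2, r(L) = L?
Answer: 454649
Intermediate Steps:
b(B) = -2 (b(B) = -1*2 = -2)
455993 - -3*b(-2)*(-4)*r(-56) = 455993 - -3*(-2)*(-4)*(-56) = 455993 - 6*(-4)*(-56) = 455993 - (-24)*(-56) = 455993 - 1*1344 = 455993 - 1344 = 454649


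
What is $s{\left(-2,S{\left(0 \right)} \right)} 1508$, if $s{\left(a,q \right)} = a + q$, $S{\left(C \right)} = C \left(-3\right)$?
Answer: $-3016$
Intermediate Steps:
$S{\left(C \right)} = - 3 C$
$s{\left(-2,S{\left(0 \right)} \right)} 1508 = \left(-2 - 0\right) 1508 = \left(-2 + 0\right) 1508 = \left(-2\right) 1508 = -3016$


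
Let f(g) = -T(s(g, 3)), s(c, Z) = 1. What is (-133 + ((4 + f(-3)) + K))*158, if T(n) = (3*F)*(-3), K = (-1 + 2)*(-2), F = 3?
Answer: -16432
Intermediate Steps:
K = -2 (K = 1*(-2) = -2)
T(n) = -27 (T(n) = (3*3)*(-3) = 9*(-3) = -27)
f(g) = 27 (f(g) = -1*(-27) = 27)
(-133 + ((4 + f(-3)) + K))*158 = (-133 + ((4 + 27) - 2))*158 = (-133 + (31 - 2))*158 = (-133 + 29)*158 = -104*158 = -16432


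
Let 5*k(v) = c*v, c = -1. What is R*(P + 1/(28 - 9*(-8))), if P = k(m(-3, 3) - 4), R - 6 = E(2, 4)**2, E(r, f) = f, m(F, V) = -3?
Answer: 1551/50 ≈ 31.020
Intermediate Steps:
R = 22 (R = 6 + 4**2 = 6 + 16 = 22)
k(v) = -v/5 (k(v) = (-v)/5 = -v/5)
P = 7/5 (P = -(-3 - 4)/5 = -1/5*(-7) = 7/5 ≈ 1.4000)
R*(P + 1/(28 - 9*(-8))) = 22*(7/5 + 1/(28 - 9*(-8))) = 22*(7/5 + 1/(28 + 72)) = 22*(7/5 + 1/100) = 22*(141/100) = 1551/50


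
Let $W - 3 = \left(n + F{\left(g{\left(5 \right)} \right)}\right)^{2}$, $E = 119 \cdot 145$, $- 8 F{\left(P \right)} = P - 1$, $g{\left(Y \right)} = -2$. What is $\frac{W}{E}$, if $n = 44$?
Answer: $\frac{18031}{157760} \approx 0.11429$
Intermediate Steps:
$F{\left(P \right)} = \frac{1}{8} - \frac{P}{8}$ ($F{\left(P \right)} = - \frac{P - 1}{8} = - \frac{-1 + P}{8} = \frac{1}{8} - \frac{P}{8}$)
$E = 17255$
$W = \frac{126217}{64}$ ($W = 3 + \left(44 + \left(\frac{1}{8} - - \frac{1}{4}\right)\right)^{2} = 3 + \left(44 + \left(\frac{1}{8} + \frac{1}{4}\right)\right)^{2} = 3 + \left(44 + \frac{3}{8}\right)^{2} = 3 + \left(\frac{355}{8}\right)^{2} = 3 + \frac{126025}{64} = \frac{126217}{64} \approx 1972.1$)
$\frac{W}{E} = \frac{126217}{64 \cdot 17255} = \frac{126217}{64} \cdot \frac{1}{17255} = \frac{18031}{157760}$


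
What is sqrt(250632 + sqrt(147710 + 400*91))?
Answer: sqrt(250632 + 19*sqrt(510)) ≈ 501.06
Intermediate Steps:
sqrt(250632 + sqrt(147710 + 400*91)) = sqrt(250632 + sqrt(147710 + 36400)) = sqrt(250632 + sqrt(184110)) = sqrt(250632 + 19*sqrt(510))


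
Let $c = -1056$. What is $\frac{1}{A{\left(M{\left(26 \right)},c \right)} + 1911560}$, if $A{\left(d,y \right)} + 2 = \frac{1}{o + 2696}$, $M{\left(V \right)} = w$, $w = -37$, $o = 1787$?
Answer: $\frac{4483}{8569514515} \approx 5.2313 \cdot 10^{-7}$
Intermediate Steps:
$M{\left(V \right)} = -37$
$A{\left(d,y \right)} = - \frac{8965}{4483}$ ($A{\left(d,y \right)} = -2 + \frac{1}{1787 + 2696} = -2 + \frac{1}{4483} = - \frac{8965}{4483}$)
$\frac{1}{A{\left(M{\left(26 \right)},c \right)} + 1911560} = \frac{1}{- \frac{8965}{4483} + 1911560} = \frac{1}{\frac{8569514515}{4483}} = \frac{4483}{8569514515}$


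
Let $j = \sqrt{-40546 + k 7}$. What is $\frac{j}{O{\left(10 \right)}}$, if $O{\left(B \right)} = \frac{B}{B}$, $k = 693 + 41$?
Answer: $4 i \sqrt{2213} \approx 188.17 i$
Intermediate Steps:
$k = 734$
$O{\left(B \right)} = 1$
$j = 4 i \sqrt{2213}$ ($j = \sqrt{-40546 + 734 \cdot 7} = \sqrt{-40546 + 5138} = \sqrt{-35408} = 4 i \sqrt{2213} \approx 188.17 i$)
$\frac{j}{O{\left(10 \right)}} = \frac{4 i \sqrt{2213}}{1} = 4 i \sqrt{2213} \cdot 1 = 4 i \sqrt{2213}$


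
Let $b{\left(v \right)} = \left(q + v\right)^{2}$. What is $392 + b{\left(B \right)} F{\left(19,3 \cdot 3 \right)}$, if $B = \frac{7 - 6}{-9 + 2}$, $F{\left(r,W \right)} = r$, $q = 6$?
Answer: $\frac{51147}{49} \approx 1043.8$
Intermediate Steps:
$B = - \frac{1}{7}$ ($B = 1 \frac{1}{-7} = 1 \left(- \frac{1}{7}\right) = - \frac{1}{7} \approx -0.14286$)
$b{\left(v \right)} = \left(6 + v\right)^{2}$
$392 + b{\left(B \right)} F{\left(19,3 \cdot 3 \right)} = 392 + \left(6 - \frac{1}{7}\right)^{2} \cdot 19 = 392 + \left(\frac{41}{7}\right)^{2} \cdot 19 = 392 + \frac{1681}{49} \cdot 19 = 392 + \frac{31939}{49} = \frac{51147}{49}$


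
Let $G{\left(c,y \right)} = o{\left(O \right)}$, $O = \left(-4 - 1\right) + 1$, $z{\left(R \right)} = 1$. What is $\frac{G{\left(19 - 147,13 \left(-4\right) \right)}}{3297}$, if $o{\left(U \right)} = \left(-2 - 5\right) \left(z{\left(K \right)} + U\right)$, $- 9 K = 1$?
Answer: $\frac{1}{157} \approx 0.0063694$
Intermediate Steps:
$K = - \frac{1}{9}$ ($K = \left(- \frac{1}{9}\right) 1 = - \frac{1}{9} \approx -0.11111$)
$O = -4$ ($O = -5 + 1 = -4$)
$o{\left(U \right)} = -7 - 7 U$ ($o{\left(U \right)} = \left(-2 - 5\right) \left(1 + U\right) = - 7 \left(1 + U\right) = -7 - 7 U$)
$G{\left(c,y \right)} = 21$ ($G{\left(c,y \right)} = -7 - -28 = -7 + 28 = 21$)
$\frac{G{\left(19 - 147,13 \left(-4\right) \right)}}{3297} = \frac{21}{3297} = 21 \cdot \frac{1}{3297} = \frac{1}{157}$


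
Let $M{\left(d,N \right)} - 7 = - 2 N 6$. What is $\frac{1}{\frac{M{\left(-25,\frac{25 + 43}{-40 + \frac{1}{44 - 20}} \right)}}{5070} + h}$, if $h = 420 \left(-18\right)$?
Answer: $- \frac{4862130}{36757676503} \approx -0.00013228$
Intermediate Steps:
$h = -7560$
$M{\left(d,N \right)} = 7 - 12 N$ ($M{\left(d,N \right)} = 7 + - 2 N 6 = 7 - 12 N$)
$\frac{1}{\frac{M{\left(-25,\frac{25 + 43}{-40 + \frac{1}{44 - 20}} \right)}}{5070} + h} = \frac{1}{\frac{7 - 12 \frac{25 + 43}{-40 + \frac{1}{44 - 20}}}{5070} - 7560} = \frac{1}{\left(7 - 12 \frac{68}{-40 + \frac{1}{24}}\right) \frac{1}{5070} - 7560} = \frac{1}{\left(7 - 12 \frac{68}{- \frac{959}{24}}\right) \frac{1}{5070} - 7560} = \frac{1}{\left(7 - 12 \cdot 68 \left(- \frac{24}{959}\right)\right) \frac{1}{5070} - 7560} = \frac{1}{\left(7 - - \frac{19584}{959}\right) \frac{1}{5070} - 7560} = \frac{1}{\left(7 + \frac{19584}{959}\right) \frac{1}{5070} - 7560} = \frac{1}{\frac{26297}{959} \cdot \frac{1}{5070} - 7560} = \frac{1}{\frac{26297}{4862130} - 7560} = \frac{1}{- \frac{36757676503}{4862130}} = - \frac{4862130}{36757676503}$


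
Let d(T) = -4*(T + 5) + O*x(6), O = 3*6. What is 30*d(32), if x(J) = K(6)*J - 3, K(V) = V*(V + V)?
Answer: 227220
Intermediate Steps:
K(V) = 2*V**2 (K(V) = V*(2*V) = 2*V**2)
x(J) = -3 + 72*J (x(J) = (2*6**2)*J - 3 = (2*36)*J - 3 = 72*J - 3 = -3 + 72*J)
O = 18
d(T) = 7702 - 4*T (d(T) = -4*(T + 5) + 18*(-3 + 72*6) = -4*(5 + T) + 18*(-3 + 432) = (-20 - 4*T) + 18*429 = (-20 - 4*T) + 7722 = 7702 - 4*T)
30*d(32) = 30*(7702 - 4*32) = 30*(7702 - 128) = 30*7574 = 227220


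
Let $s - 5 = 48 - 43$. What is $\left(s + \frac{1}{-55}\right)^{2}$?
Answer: $\frac{301401}{3025} \approx 99.637$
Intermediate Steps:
$s = 10$ ($s = 5 + \left(48 - 43\right) = 5 + 5 = 10$)
$\left(s + \frac{1}{-55}\right)^{2} = \left(10 + \frac{1}{-55}\right)^{2} = \left(10 - \frac{1}{55}\right)^{2} = \left(\frac{549}{55}\right)^{2} = \frac{301401}{3025}$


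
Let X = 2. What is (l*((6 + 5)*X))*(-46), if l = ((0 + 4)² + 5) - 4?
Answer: -17204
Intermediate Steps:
l = 17 (l = (4² + 5) - 4 = (16 + 5) - 4 = 21 - 4 = 17)
(l*((6 + 5)*X))*(-46) = (17*((6 + 5)*2))*(-46) = (17*(11*2))*(-46) = (17*22)*(-46) = 374*(-46) = -17204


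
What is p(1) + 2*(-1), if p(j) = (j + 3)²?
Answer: 14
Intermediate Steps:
p(j) = (3 + j)²
p(1) + 2*(-1) = (3 + 1)² + 2*(-1) = 4² - 2 = 16 - 2 = 14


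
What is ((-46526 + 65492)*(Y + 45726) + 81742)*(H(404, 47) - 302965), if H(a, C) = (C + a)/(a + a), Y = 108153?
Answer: -89305930235587533/101 ≈ -8.8422e+14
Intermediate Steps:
H(a, C) = (C + a)/(2*a) (H(a, C) = (C + a)/((2*a)) = (C + a)*(1/(2*a)) = (C + a)/(2*a))
((-46526 + 65492)*(Y + 45726) + 81742)*(H(404, 47) - 302965) = ((-46526 + 65492)*(108153 + 45726) + 81742)*((½)*(47 + 404)/404 - 302965) = (18966*153879 + 81742)*((½)*(1/404)*451 - 302965) = (2918469114 + 81742)*(451/808 - 302965) = 2918550856*(-244795269/808) = -89305930235587533/101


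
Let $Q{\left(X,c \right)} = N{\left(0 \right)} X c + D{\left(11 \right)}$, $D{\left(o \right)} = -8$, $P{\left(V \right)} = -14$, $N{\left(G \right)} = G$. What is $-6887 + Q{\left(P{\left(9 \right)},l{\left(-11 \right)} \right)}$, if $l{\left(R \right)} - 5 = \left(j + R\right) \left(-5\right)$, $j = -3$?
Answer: $-6895$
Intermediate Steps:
$l{\left(R \right)} = 20 - 5 R$ ($l{\left(R \right)} = 5 + \left(-3 + R\right) \left(-5\right) = 5 - \left(-15 + 5 R\right) = 20 - 5 R$)
$Q{\left(X,c \right)} = -8$ ($Q{\left(X,c \right)} = 0 X c - 8 = 0 c - 8 = 0 - 8 = -8$)
$-6887 + Q{\left(P{\left(9 \right)},l{\left(-11 \right)} \right)} = -6887 - 8 = -6895$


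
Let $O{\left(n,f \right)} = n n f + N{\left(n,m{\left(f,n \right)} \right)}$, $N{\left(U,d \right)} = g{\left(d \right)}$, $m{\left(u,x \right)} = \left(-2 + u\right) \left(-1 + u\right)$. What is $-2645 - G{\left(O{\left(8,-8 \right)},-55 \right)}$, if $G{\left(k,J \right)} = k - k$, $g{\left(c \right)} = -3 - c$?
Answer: $-2645$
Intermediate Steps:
$m{\left(u,x \right)} = \left(-1 + u\right) \left(-2 + u\right)$
$N{\left(U,d \right)} = -3 - d$
$O{\left(n,f \right)} = -5 - f^{2} + 3 f + f n^{2}$ ($O{\left(n,f \right)} = n n f - \left(5 + f^{2} - 3 f\right) = n^{2} f - \left(5 + f^{2} - 3 f\right) = f n^{2} - \left(5 + f^{2} - 3 f\right) = -5 - f^{2} + 3 f + f n^{2}$)
$G{\left(k,J \right)} = 0$
$-2645 - G{\left(O{\left(8,-8 \right)},-55 \right)} = -2645 - 0 = -2645 + 0 = -2645$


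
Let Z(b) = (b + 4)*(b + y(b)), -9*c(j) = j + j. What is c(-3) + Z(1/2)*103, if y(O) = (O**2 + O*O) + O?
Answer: 8351/12 ≈ 695.92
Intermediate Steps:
y(O) = O + 2*O**2 (y(O) = (O**2 + O**2) + O = 2*O**2 + O = O + 2*O**2)
c(j) = -2*j/9 (c(j) = -(j + j)/9 = -2*j/9)
Z(b) = (4 + b)*(b + b*(1 + 2*b)) (Z(b) = (b + 4)*(b + b*(1 + 2*b)) = (4 + b)*(b + b*(1 + 2*b)))
c(-3) + Z(1/2)*103 = -2/9*(-3) + (2*(4 + (1/2)**2 + 5/2)/2)*103 = 2/3 + (2*(1/2)*(4 + (1/2)**2 + 5*(1/2)))*103 = 2/3 + (2*(1/2)*(4 + 1/4 + 5/2))*103 = 2/3 + (2*(1/2)*(27/4))*103 = 2/3 + (27/4)*103 = 2/3 + 2781/4 = 8351/12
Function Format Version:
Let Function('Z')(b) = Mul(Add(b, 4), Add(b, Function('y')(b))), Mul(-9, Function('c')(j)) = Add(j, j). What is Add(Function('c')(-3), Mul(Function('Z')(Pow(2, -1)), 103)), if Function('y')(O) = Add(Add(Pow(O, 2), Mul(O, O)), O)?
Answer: Rational(8351, 12) ≈ 695.92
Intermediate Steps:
Function('y')(O) = Add(O, Mul(2, Pow(O, 2))) (Function('y')(O) = Add(Add(Pow(O, 2), Pow(O, 2)), O) = Add(Mul(2, Pow(O, 2)), O) = Add(O, Mul(2, Pow(O, 2))))
Function('c')(j) = Mul(Rational(-2, 9), j) (Function('c')(j) = Mul(Rational(-1, 9), Add(j, j)) = Mul(Rational(-1, 9), Mul(2, j)) = Mul(Rational(-2, 9), j))
Function('Z')(b) = Mul(Add(4, b), Add(b, Mul(b, Add(1, Mul(2, b))))) (Function('Z')(b) = Mul(Add(b, 4), Add(b, Mul(b, Add(1, Mul(2, b))))) = Mul(Add(4, b), Add(b, Mul(b, Add(1, Mul(2, b))))))
Add(Function('c')(-3), Mul(Function('Z')(Pow(2, -1)), 103)) = Add(Mul(Rational(-2, 9), -3), Mul(Mul(2, Pow(2, -1), Add(4, Pow(Pow(2, -1), 2), Mul(5, Pow(2, -1)))), 103)) = Add(Rational(2, 3), Mul(Mul(2, Rational(1, 2), Add(4, Pow(Rational(1, 2), 2), Mul(5, Rational(1, 2)))), 103)) = Add(Rational(2, 3), Mul(Mul(2, Rational(1, 2), Add(4, Rational(1, 4), Rational(5, 2))), 103)) = Add(Rational(2, 3), Mul(Mul(2, Rational(1, 2), Rational(27, 4)), 103)) = Add(Rational(2, 3), Mul(Rational(27, 4), 103)) = Add(Rational(2, 3), Rational(2781, 4)) = Rational(8351, 12)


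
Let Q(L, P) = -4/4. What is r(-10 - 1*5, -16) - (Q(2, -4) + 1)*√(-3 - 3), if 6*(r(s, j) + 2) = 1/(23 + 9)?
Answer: -383/192 ≈ -1.9948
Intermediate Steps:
Q(L, P) = -1 (Q(L, P) = -4*¼ = -1)
r(s, j) = -383/192 (r(s, j) = -2 + 1/(6*(23 + 9)) = -2 + (⅙)/32 = -2 + (⅙)*(1/32) = -2 + 1/192 = -383/192)
r(-10 - 1*5, -16) - (Q(2, -4) + 1)*√(-3 - 3) = -383/192 - (-1 + 1)*√(-3 - 3) = -383/192 - 0*√(-6) = -383/192 - 0*I*√6 = -383/192 - 1*0 = -383/192 + 0 = -383/192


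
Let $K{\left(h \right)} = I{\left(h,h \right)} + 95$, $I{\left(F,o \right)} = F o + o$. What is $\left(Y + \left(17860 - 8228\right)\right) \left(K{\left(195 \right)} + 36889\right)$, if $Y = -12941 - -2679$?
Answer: $-47378520$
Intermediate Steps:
$I{\left(F,o \right)} = o + F o$
$Y = -10262$ ($Y = -12941 + 2679 = -10262$)
$K{\left(h \right)} = 95 + h \left(1 + h\right)$ ($K{\left(h \right)} = h \left(1 + h\right) + 95 = 95 + h \left(1 + h\right)$)
$\left(Y + \left(17860 - 8228\right)\right) \left(K{\left(195 \right)} + 36889\right) = \left(-10262 + \left(17860 - 8228\right)\right) \left(\left(95 + 195 \left(1 + 195\right)\right) + 36889\right) = \left(-10262 + \left(17860 - 8228\right)\right) \left(\left(95 + 195 \cdot 196\right) + 36889\right) = \left(-10262 + 9632\right) \left(\left(95 + 38220\right) + 36889\right) = - 630 \left(38315 + 36889\right) = \left(-630\right) 75204 = -47378520$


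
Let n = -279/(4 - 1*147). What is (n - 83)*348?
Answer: -4033320/143 ≈ -28205.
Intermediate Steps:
n = 279/143 (n = -279/(4 - 147) = -279/(-143) = -279*(-1/143) = 279/143 ≈ 1.9510)
(n - 83)*348 = (279/143 - 83)*348 = -11590/143*348 = -4033320/143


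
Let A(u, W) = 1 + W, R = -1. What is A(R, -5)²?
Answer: 16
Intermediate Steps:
A(R, -5)² = (1 - 5)² = (-4)² = 16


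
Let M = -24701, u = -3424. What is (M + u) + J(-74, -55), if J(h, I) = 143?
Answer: -27982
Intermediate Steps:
(M + u) + J(-74, -55) = (-24701 - 3424) + 143 = -28125 + 143 = -27982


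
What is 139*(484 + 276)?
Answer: 105640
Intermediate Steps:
139*(484 + 276) = 139*760 = 105640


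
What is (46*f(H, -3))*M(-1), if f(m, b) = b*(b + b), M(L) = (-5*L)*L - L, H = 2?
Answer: -3312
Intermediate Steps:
M(L) = -L - 5*L² (M(L) = -5*L² - L = -L - 5*L²)
f(m, b) = 2*b² (f(m, b) = b*(2*b) = 2*b²)
(46*f(H, -3))*M(-1) = (46*(2*(-3)²))*(-1*(-1)*(1 + 5*(-1))) = (46*(2*9))*(-1*(-1)*(1 - 5)) = (46*18)*(-1*(-1)*(-4)) = 828*(-4) = -3312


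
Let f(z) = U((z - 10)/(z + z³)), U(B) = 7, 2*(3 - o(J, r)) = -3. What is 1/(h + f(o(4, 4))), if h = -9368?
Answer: -1/9361 ≈ -0.00010683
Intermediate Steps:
o(J, r) = 9/2 (o(J, r) = 3 - ½*(-3) = 3 + 3/2 = 9/2)
f(z) = 7
1/(h + f(o(4, 4))) = 1/(-9368 + 7) = 1/(-9361) = -1/9361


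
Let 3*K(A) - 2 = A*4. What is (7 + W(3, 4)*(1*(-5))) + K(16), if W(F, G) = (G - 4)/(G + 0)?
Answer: 29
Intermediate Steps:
W(F, G) = (-4 + G)/G
K(A) = 2/3 + 4*A/3 (K(A) = 2/3 + (A*4)/3 = 2/3 + (4*A)/3 = 2/3 + 4*A/3)
(7 + W(3, 4)*(1*(-5))) + K(16) = (7 + ((-4 + 4)/4)*(1*(-5))) + (2/3 + (4/3)*16) = (7 + ((1/4)*0)*(-5)) + (2/3 + 64/3) = (7 + 0*(-5)) + 22 = (7 + 0) + 22 = 7 + 22 = 29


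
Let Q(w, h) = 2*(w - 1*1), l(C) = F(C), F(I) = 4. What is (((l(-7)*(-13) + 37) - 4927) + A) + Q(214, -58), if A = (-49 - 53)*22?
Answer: -6760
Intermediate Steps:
l(C) = 4
A = -2244 (A = -102*22 = -2244)
Q(w, h) = -2 + 2*w (Q(w, h) = 2*(w - 1) = 2*(-1 + w) = -2 + 2*w)
(((l(-7)*(-13) + 37) - 4927) + A) + Q(214, -58) = (((4*(-13) + 37) - 4927) - 2244) + (-2 + 2*214) = (((-52 + 37) - 4927) - 2244) + (-2 + 428) = ((-15 - 4927) - 2244) + 426 = (-4942 - 2244) + 426 = -7186 + 426 = -6760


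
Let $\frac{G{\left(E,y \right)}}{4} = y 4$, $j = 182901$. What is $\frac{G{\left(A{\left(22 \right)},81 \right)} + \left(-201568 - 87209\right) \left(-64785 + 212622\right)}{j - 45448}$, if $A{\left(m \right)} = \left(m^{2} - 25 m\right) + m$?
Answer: $- \frac{42691924053}{137453} \approx -3.1059 \cdot 10^{5}$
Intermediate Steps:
$A{\left(m \right)} = m^{2} - 24 m$
$G{\left(E,y \right)} = 16 y$ ($G{\left(E,y \right)} = 4 y 4 = 4 \cdot 4 y = 16 y$)
$\frac{G{\left(A{\left(22 \right)},81 \right)} + \left(-201568 - 87209\right) \left(-64785 + 212622\right)}{j - 45448} = \frac{16 \cdot 81 + \left(-201568 - 87209\right) \left(-64785 + 212622\right)}{182901 - 45448} = \frac{1296 - 42691925349}{137453} = \left(1296 - 42691925349\right) \frac{1}{137453} = \left(-42691924053\right) \frac{1}{137453} = - \frac{42691924053}{137453}$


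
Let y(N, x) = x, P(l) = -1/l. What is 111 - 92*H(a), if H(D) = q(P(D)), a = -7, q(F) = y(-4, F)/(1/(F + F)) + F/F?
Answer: 747/49 ≈ 15.245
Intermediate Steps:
q(F) = 1 + 2*F**2 (q(F) = F/(1/(F + F)) + F/F = F/(1/(2*F)) + 1 = F/((1/(2*F))) + 1 = F*(2*F) + 1 = 2*F**2 + 1 = 1 + 2*F**2)
H(D) = 1 + 2/D**2 (H(D) = 1 + 2*(-1/D)**2 = 1 + 2/D**2)
111 - 92*H(a) = 111 - 92*(1 + 2/(-7)**2) = 111 - 92*(1 + 2*(1/49)) = 111 - 92*(1 + 2/49) = 111 - 92*51/49 = 111 - 4692/49 = 747/49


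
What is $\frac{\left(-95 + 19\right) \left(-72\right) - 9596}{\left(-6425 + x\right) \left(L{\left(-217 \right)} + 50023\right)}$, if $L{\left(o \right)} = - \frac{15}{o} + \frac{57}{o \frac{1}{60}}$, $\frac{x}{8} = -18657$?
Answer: $\frac{434}{819294743} \approx 5.2972 \cdot 10^{-7}$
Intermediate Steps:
$x = -149256$ ($x = 8 \left(-18657\right) = -149256$)
$L{\left(o \right)} = \frac{3405}{o}$ ($L{\left(o \right)} = - \frac{15}{o} + \frac{57}{o \frac{1}{60}} = - \frac{15}{o} + \frac{57}{\frac{1}{60} o} = - \frac{15}{o} + 57 \frac{60}{o} = - \frac{15}{o} + \frac{3420}{o} = \frac{3405}{o}$)
$\frac{\left(-95 + 19\right) \left(-72\right) - 9596}{\left(-6425 + x\right) \left(L{\left(-217 \right)} + 50023\right)} = \frac{\left(-95 + 19\right) \left(-72\right) - 9596}{\left(-6425 - 149256\right) \left(\frac{3405}{-217} + 50023\right)} = \frac{\left(-76\right) \left(-72\right) - 9596}{\left(-155681\right) \left(3405 \left(- \frac{1}{217}\right) + 50023\right)} = \frac{5472 - 9596}{\left(-155681\right) \left(- \frac{3405}{217} + 50023\right)} = - \frac{4124}{\left(-155681\right) \frac{10851586}{217}} = - \frac{4124}{- \frac{1689385760066}{217}} = \left(-4124\right) \left(- \frac{217}{1689385760066}\right) = \frac{434}{819294743}$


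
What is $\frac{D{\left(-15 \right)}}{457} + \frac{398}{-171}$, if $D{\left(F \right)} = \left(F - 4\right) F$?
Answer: $- \frac{133151}{78147} \approx -1.7039$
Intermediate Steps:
$D{\left(F \right)} = F \left(-4 + F\right)$ ($D{\left(F \right)} = \left(-4 + F\right) F = F \left(-4 + F\right)$)
$\frac{D{\left(-15 \right)}}{457} + \frac{398}{-171} = \frac{\left(-15\right) \left(-4 - 15\right)}{457} + \frac{398}{-171} = \left(-15\right) \left(-19\right) \frac{1}{457} + 398 \left(- \frac{1}{171}\right) = 285 \cdot \frac{1}{457} - \frac{398}{171} = \frac{285}{457} - \frac{398}{171} = - \frac{133151}{78147}$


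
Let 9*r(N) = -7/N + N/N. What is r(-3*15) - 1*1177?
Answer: -476633/405 ≈ -1176.9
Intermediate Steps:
r(N) = 1/9 - 7/(9*N) (r(N) = (-7/N + N/N)/9 = (-7/N + 1)/9 = (1 - 7/N)/9 = 1/9 - 7/(9*N))
r(-3*15) - 1*1177 = (-7 - 3*15)/(9*((-3*15))) - 1*1177 = (1/9)*(-7 - 45)/(-45) - 1177 = (1/9)*(-1/45)*(-52) - 1177 = 52/405 - 1177 = -476633/405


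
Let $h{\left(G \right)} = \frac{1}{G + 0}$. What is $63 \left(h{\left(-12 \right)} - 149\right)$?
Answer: $- \frac{37569}{4} \approx -9392.3$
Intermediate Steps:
$h{\left(G \right)} = \frac{1}{G}$
$63 \left(h{\left(-12 \right)} - 149\right) = 63 \left(\frac{1}{-12} - 149\right) = 63 \left(- \frac{1}{12} - 149\right) = 63 \left(- \frac{1789}{12}\right) = - \frac{37569}{4}$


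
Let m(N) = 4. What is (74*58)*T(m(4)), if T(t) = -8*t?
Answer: -137344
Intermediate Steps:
(74*58)*T(m(4)) = (74*58)*(-8*4) = 4292*(-32) = -137344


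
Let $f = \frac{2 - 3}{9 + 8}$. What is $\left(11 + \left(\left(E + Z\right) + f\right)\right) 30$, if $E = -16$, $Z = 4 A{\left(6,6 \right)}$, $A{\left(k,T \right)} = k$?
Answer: $\frac{9660}{17} \approx 568.24$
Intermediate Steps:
$f = - \frac{1}{17} \approx -0.058824$
$Z = 24$ ($Z = 4 \cdot 6 = 24$)
$\left(11 + \left(\left(E + Z\right) + f\right)\right) 30 = \left(11 + \left(\left(-16 + 24\right) - \frac{1}{17}\right)\right) 30 = \left(11 + \left(8 - \frac{1}{17}\right)\right) 30 = \left(11 + \frac{135}{17}\right) 30 = \frac{322}{17} \cdot 30 = \frac{9660}{17}$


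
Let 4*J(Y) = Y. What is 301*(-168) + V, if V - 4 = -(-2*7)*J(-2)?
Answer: -50571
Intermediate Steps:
J(Y) = Y/4
V = -3 (V = 4 - (-2*7)*(¼)*(-2) = 4 - (-14)*(-1)/2 = 4 - 1*7 = 4 - 7 = -3)
301*(-168) + V = 301*(-168) - 3 = -50568 - 3 = -50571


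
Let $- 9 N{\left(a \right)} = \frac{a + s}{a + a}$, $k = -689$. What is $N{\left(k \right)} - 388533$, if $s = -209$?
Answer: $- \frac{2409293582}{6201} \approx -3.8853 \cdot 10^{5}$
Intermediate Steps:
$N{\left(a \right)} = - \frac{-209 + a}{18 a}$ ($N{\left(a \right)} = - \frac{\left(a - 209\right) \frac{1}{a + a}}{9} = - \frac{\left(-209 + a\right) \frac{1}{2 a}}{9} = - \frac{\frac{1}{2} \frac{1}{a} \left(-209 + a\right)}{9} = - \frac{-209 + a}{18 a}$)
$N{\left(k \right)} - 388533 = \frac{209 - -689}{18 \left(-689\right)} - 388533 = \frac{1}{18} \left(- \frac{1}{689}\right) \left(209 + 689\right) - 388533 = \frac{1}{18} \left(- \frac{1}{689}\right) 898 - 388533 = - \frac{449}{6201} - 388533 = - \frac{2409293582}{6201}$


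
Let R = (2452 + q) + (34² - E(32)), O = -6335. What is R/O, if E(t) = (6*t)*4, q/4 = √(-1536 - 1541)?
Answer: -568/1267 - 4*I*√3077/6335 ≈ -0.4483 - 0.035025*I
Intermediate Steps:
q = 4*I*√3077 (q = 4*√(-1536 - 1541) = 4*√(-3077) = 4*(I*√3077) = 4*I*√3077 ≈ 221.88*I)
E(t) = 24*t
R = 2840 + 4*I*√3077 (R = (2452 + 4*I*√3077) + (34² - 24*32) = (2452 + 4*I*√3077) + (1156 - 1*768) = (2452 + 4*I*√3077) + (1156 - 768) = (2452 + 4*I*√3077) + 388 = 2840 + 4*I*√3077 ≈ 2840.0 + 221.88*I)
R/O = (2840 + 4*I*√3077)/(-6335) = (2840 + 4*I*√3077)*(-1/6335) = -568/1267 - 4*I*√3077/6335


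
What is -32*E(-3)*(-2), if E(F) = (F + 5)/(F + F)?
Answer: -64/3 ≈ -21.333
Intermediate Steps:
E(F) = (5 + F)/(2*F) (E(F) = (5 + F)/((2*F)) = (5 + F)*(1/(2*F)) = (5 + F)/(2*F))
-32*E(-3)*(-2) = -16*(5 - 3)/(-3)*(-2) = -16*(-1)*2/3*(-2) = -32*(-1/3)*(-2) = (32/3)*(-2) = -64/3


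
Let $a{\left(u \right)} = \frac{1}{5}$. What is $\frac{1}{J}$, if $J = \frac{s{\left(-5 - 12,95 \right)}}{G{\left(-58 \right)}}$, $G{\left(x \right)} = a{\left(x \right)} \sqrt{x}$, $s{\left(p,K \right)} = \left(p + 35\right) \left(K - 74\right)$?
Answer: $\frac{i \sqrt{58}}{1890} \approx 0.0040295 i$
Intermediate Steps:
$a{\left(u \right)} = \frac{1}{5}$
$s{\left(p,K \right)} = \left(-74 + K\right) \left(35 + p\right)$ ($s{\left(p,K \right)} = \left(35 + p\right) \left(-74 + K\right) = \left(-74 + K\right) \left(35 + p\right)$)
$G{\left(x \right)} = \frac{\sqrt{x}}{5}$
$J = - \frac{945 i \sqrt{58}}{29}$ ($J = \frac{-2590 - 74 \left(-5 - 12\right) + 35 \cdot 95 + 95 \left(-5 - 12\right)}{\frac{1}{5} \sqrt{-58}} = \frac{-2590 - 74 \left(-5 - 12\right) + 3325 + 95 \left(-5 - 12\right)}{\frac{1}{5} i \sqrt{58}} = \frac{-2590 - -1258 + 3325 + 95 \left(-17\right)}{\frac{1}{5} i \sqrt{58}} = \left(-2590 + 1258 + 3325 - 1615\right) \left(- \frac{5 i \sqrt{58}}{58}\right) = 378 \left(- \frac{5 i \sqrt{58}}{58}\right) = - \frac{945 i \sqrt{58}}{29} \approx - 248.17 i$)
$\frac{1}{J} = \frac{1}{\left(- \frac{945}{29}\right) i \sqrt{58}} = \frac{i \sqrt{58}}{1890}$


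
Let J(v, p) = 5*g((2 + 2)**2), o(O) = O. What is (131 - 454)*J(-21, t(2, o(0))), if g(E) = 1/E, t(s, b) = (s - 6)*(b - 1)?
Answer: -1615/16 ≈ -100.94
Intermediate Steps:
t(s, b) = (-1 + b)*(-6 + s) (t(s, b) = (-6 + s)*(-1 + b) = (-1 + b)*(-6 + s))
J(v, p) = 5/16 (J(v, p) = 5/((2 + 2)**2) = 5/(4**2) = 5/16)
(131 - 454)*J(-21, t(2, o(0))) = (131 - 454)*(5/16) = -323*5/16 = -1615/16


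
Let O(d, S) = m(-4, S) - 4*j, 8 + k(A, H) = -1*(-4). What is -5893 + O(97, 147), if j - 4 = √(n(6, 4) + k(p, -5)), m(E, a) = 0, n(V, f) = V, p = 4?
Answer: -5909 - 4*√2 ≈ -5914.7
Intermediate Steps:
k(A, H) = -4 (k(A, H) = -8 - 1*(-4) = -8 + 4 = -4)
j = 4 + √2 (j = 4 + √(6 - 4) = 4 + √2 ≈ 5.4142)
O(d, S) = -16 - 4*√2 (O(d, S) = 0 - 4*(4 + √2) = 0 + (-16 - 4*√2) = -16 - 4*√2)
-5893 + O(97, 147) = -5893 + (-16 - 4*√2) = -5909 - 4*√2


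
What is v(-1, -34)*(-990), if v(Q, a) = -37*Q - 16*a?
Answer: -575190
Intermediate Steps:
v(-1, -34)*(-990) = (-37*(-1) - 16*(-34))*(-990) = (37 + 544)*(-990) = 581*(-990) = -575190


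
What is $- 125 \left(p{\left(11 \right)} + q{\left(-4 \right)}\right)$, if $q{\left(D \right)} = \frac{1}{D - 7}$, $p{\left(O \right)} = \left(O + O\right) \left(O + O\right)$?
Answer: $- \frac{665375}{11} \approx -60489.0$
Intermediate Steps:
$p{\left(O \right)} = 4 O^{2}$ ($p{\left(O \right)} = 2 O 2 O = 4 O^{2}$)
$q{\left(D \right)} = \frac{1}{-7 + D}$
$- 125 \left(p{\left(11 \right)} + q{\left(-4 \right)}\right) = - 125 \left(4 \cdot 11^{2} + \frac{1}{-7 - 4}\right) = - 125 \left(4 \cdot 121 + \frac{1}{-11}\right) = - 125 \left(484 - \frac{1}{11}\right) = \left(-125\right) \frac{5323}{11} = - \frac{665375}{11}$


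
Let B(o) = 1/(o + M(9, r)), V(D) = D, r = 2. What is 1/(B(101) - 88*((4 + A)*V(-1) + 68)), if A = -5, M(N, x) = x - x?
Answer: -101/613271 ≈ -0.00016469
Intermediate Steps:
M(N, x) = 0
B(o) = 1/o (B(o) = 1/(o + 0) = 1/o)
1/(B(101) - 88*((4 + A)*V(-1) + 68)) = 1/(1/101 - 88*((4 - 5)*(-1) + 68)) = 1/(1/101 - 88*(-1*(-1) + 68)) = 1/(1/101 - 88*(1 + 68)) = 1/(1/101 - 88*69) = 1/(1/101 - 6072) = 1/(-613271/101) = -101/613271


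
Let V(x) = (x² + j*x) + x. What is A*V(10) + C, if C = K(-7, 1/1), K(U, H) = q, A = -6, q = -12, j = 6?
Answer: -1032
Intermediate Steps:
K(U, H) = -12
C = -12
V(x) = x² + 7*x (V(x) = (x² + 6*x) + x = x² + 7*x)
A*V(10) + C = -60*(7 + 10) - 12 = -60*17 - 12 = -6*170 - 12 = -1020 - 12 = -1032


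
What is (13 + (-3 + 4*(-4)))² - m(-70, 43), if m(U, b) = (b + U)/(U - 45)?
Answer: 4113/115 ≈ 35.765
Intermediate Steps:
m(U, b) = (U + b)/(-45 + U)
(13 + (-3 + 4*(-4)))² - m(-70, 43) = (13 + (-3 + 4*(-4)))² - (-70 + 43)/(-45 - 70) = (13 + (-3 - 16))² - (-27)/(-115) = (13 - 19)² - (-1)*(-27)/115 = (-6)² - 1*27/115 = 36 - 27/115 = 4113/115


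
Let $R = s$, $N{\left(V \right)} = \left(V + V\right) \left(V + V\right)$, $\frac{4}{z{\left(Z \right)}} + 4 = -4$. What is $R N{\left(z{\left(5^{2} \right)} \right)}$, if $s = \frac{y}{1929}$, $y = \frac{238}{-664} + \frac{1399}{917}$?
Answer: $\frac{355345}{587272476} \approx 0.00060508$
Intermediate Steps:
$y = \frac{355345}{304444}$ ($y = 238 \left(- \frac{1}{664}\right) + 1399 \cdot \frac{1}{917} = - \frac{119}{332} + \frac{1399}{917} = \frac{355345}{304444} \approx 1.1672$)
$z{\left(Z \right)} = - \frac{1}{2}$ ($z{\left(Z \right)} = \frac{4}{-4 - 4} = \frac{4}{-8} = 4 \left(- \frac{1}{8}\right) = - \frac{1}{2}$)
$N{\left(V \right)} = 4 V^{2}$ ($N{\left(V \right)} = 2 V 2 V = 4 V^{2}$)
$s = \frac{355345}{587272476}$ ($s = \frac{355345}{304444 \cdot 1929} = \frac{355345}{304444} \cdot \frac{1}{1929} = \frac{355345}{587272476} \approx 0.00060508$)
$R = \frac{355345}{587272476} \approx 0.00060508$
$R N{\left(z{\left(5^{2} \right)} \right)} = \frac{355345 \cdot 4 \left(- \frac{1}{2}\right)^{2}}{587272476} = \frac{355345 \cdot 4 \cdot \frac{1}{4}}{587272476} = \frac{355345}{587272476} \cdot 1 = \frac{355345}{587272476}$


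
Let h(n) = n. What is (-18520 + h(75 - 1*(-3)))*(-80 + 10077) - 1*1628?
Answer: -184366302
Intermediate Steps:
(-18520 + h(75 - 1*(-3)))*(-80 + 10077) - 1*1628 = (-18520 + (75 - 1*(-3)))*(-80 + 10077) - 1*1628 = (-18520 + (75 + 3))*9997 - 1628 = (-18520 + 78)*9997 - 1628 = -18442*9997 - 1628 = -184364674 - 1628 = -184366302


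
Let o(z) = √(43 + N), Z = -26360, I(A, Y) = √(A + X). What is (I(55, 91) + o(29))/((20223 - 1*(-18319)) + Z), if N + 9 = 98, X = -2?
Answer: √33/6091 + √53/12182 ≈ 0.0015407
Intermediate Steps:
I(A, Y) = √(-2 + A) (I(A, Y) = √(A - 2) = √(-2 + A))
N = 89 (N = -9 + 98 = 89)
o(z) = 2*√33 (o(z) = √(43 + 89) = √132 = 2*√33)
(I(55, 91) + o(29))/((20223 - 1*(-18319)) + Z) = (√(-2 + 55) + 2*√33)/((20223 - 1*(-18319)) - 26360) = (√53 + 2*√33)/((20223 + 18319) - 26360) = (√53 + 2*√33)/(38542 - 26360) = (√53 + 2*√33)/12182 = (√53 + 2*√33)*(1/12182) = √33/6091 + √53/12182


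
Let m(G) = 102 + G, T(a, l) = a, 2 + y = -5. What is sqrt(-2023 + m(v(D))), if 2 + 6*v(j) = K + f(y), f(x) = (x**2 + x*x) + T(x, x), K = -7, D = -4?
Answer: I*sqrt(17166)/3 ≈ 43.673*I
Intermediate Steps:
y = -7 (y = -2 - 5 = -7)
f(x) = x + 2*x**2 (f(x) = (x**2 + x*x) + x = (x**2 + x**2) + x = 2*x**2 + x = x + 2*x**2)
v(j) = 41/3 (v(j) = -1/3 + (-7 - 7*(1 + 2*(-7)))/6 = -1/3 + (-7 - 7*(1 - 14))/6 = -1/3 + (-7 - 7*(-13))/6 = -1/3 + (-7 + 91)/6 = -1/3 + (1/6)*84 = -1/3 + 14 = 41/3)
sqrt(-2023 + m(v(D))) = sqrt(-2023 + (102 + 41/3)) = sqrt(-2023 + 347/3) = sqrt(-5722/3) = I*sqrt(17166)/3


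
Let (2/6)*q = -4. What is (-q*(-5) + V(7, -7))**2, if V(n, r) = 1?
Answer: 3481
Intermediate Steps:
q = -12 (q = 3*(-4) = -12)
(-q*(-5) + V(7, -7))**2 = (-1*(-12)*(-5) + 1)**2 = (12*(-5) + 1)**2 = (-60 + 1)**2 = (-59)**2 = 3481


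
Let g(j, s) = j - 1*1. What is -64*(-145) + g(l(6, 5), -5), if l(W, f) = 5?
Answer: 9284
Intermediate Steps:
g(j, s) = -1 + j (g(j, s) = j - 1 = -1 + j)
-64*(-145) + g(l(6, 5), -5) = -64*(-145) + (-1 + 5) = 9280 + 4 = 9284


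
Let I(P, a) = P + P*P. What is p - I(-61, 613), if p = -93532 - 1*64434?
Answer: -161626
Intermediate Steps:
p = -157966 (p = -93532 - 64434 = -157966)
I(P, a) = P + P**2
p - I(-61, 613) = -157966 - (-61)*(1 - 61) = -157966 - (-61)*(-60) = -157966 - 1*3660 = -157966 - 3660 = -161626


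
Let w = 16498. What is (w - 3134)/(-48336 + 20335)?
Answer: -13364/28001 ≈ -0.47727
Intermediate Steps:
(w - 3134)/(-48336 + 20335) = (16498 - 3134)/(-48336 + 20335) = 13364/(-28001) = 13364*(-1/28001) = -13364/28001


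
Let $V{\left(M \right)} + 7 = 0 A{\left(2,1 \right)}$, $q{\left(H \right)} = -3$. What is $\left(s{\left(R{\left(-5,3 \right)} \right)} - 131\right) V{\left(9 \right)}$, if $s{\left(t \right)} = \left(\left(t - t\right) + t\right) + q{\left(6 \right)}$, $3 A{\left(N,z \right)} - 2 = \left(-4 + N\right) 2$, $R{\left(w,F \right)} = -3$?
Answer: $959$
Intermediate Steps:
$A{\left(N,z \right)} = -2 + \frac{2 N}{3}$ ($A{\left(N,z \right)} = \frac{2}{3} + \frac{\left(-4 + N\right) 2}{3} = \frac{2}{3} + \frac{-8 + 2 N}{3} = \frac{2}{3} + \left(- \frac{8}{3} + \frac{2 N}{3}\right) = -2 + \frac{2 N}{3}$)
$V{\left(M \right)} = -7$ ($V{\left(M \right)} = -7 + 0 \left(-2 + \frac{2}{3} \cdot 2\right) = -7 + 0 \left(-2 + \frac{4}{3}\right) = -7 + 0 \left(- \frac{2}{3}\right) = -7 + 0 = -7$)
$s{\left(t \right)} = -3 + t$ ($s{\left(t \right)} = \left(\left(t - t\right) + t\right) - 3 = \left(0 + t\right) - 3 = t - 3 = -3 + t$)
$\left(s{\left(R{\left(-5,3 \right)} \right)} - 131\right) V{\left(9 \right)} = \left(\left(-3 - 3\right) - 131\right) \left(-7\right) = \left(-6 - 131\right) \left(-7\right) = \left(-137\right) \left(-7\right) = 959$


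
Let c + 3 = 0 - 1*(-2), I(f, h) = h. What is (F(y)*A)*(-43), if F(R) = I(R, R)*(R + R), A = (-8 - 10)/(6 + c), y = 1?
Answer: 1548/5 ≈ 309.60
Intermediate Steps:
c = -1 (c = -3 + (0 - 1*(-2)) = -3 + (0 + 2) = -3 + 2 = -1)
A = -18/5 (A = (-8 - 10)/(6 - 1) = -18/5 ≈ -3.6000)
F(R) = 2*R² (F(R) = R*(R + R) = R*(2*R) = 2*R²)
(F(y)*A)*(-43) = ((2*1²)*(-18/5))*(-43) = ((2*1)*(-18/5))*(-43) = (2*(-18/5))*(-43) = -36/5*(-43) = 1548/5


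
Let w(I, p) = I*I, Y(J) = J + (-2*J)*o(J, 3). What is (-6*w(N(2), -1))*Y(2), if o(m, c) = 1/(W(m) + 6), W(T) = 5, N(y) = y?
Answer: -432/11 ≈ -39.273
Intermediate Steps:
o(m, c) = 1/11 (o(m, c) = 1/(5 + 6) = 1/11)
Y(J) = 9*J/11 (Y(J) = J - 2*J*(1/11) = J - 2*J/11 = 9*J/11)
w(I, p) = I**2
(-6*w(N(2), -1))*Y(2) = (-6*2**2)*((9/11)*2) = -6*4*(18/11) = -24*18/11 = -432/11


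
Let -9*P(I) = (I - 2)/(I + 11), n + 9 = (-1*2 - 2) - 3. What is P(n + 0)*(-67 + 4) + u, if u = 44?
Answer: 346/5 ≈ 69.200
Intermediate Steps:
n = -16 (n = -9 + ((-1*2 - 2) - 3) = -9 + ((-2 - 2) - 3) = -9 + (-4 - 3) = -9 - 7 = -16)
P(I) = -(-2 + I)/(9*(11 + I)) (P(I) = -(I - 2)/(9*(I + 11)) = -(-2 + I)/(9*(11 + I)))
P(n + 0)*(-67 + 4) + u = ((2 - (-16 + 0))/(9*(11 + (-16 + 0))))*(-67 + 4) + 44 = ((2 - 1*(-16))/(9*(11 - 16)))*(-63) + 44 = ((⅑)*(2 + 16)/(-5))*(-63) + 44 = ((⅑)*(-⅕)*18)*(-63) + 44 = -⅖*(-63) + 44 = 126/5 + 44 = 346/5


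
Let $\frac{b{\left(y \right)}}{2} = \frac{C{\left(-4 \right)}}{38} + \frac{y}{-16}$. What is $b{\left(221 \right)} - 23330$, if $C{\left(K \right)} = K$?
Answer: $- \frac{3550391}{152} \approx -23358.0$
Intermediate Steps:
$b{\left(y \right)} = - \frac{4}{19} - \frac{y}{8}$ ($b{\left(y \right)} = 2 \left(- \frac{4}{38} + \frac{y}{-16}\right) = 2 \left(\left(-4\right) \frac{1}{38} + y \left(- \frac{1}{16}\right)\right) = 2 \left(- \frac{2}{19} - \frac{y}{16}\right) = - \frac{4}{19} - \frac{y}{8}$)
$b{\left(221 \right)} - 23330 = \left(- \frac{4}{19} - \frac{221}{8}\right) - 23330 = - \frac{4231}{152} - 23330 = - \frac{3550391}{152}$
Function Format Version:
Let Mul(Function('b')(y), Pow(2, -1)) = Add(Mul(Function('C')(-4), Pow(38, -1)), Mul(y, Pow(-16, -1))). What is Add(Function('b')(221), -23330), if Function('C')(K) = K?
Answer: Rational(-3550391, 152) ≈ -23358.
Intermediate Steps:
Function('b')(y) = Add(Rational(-4, 19), Mul(Rational(-1, 8), y)) (Function('b')(y) = Mul(2, Add(Mul(-4, Pow(38, -1)), Mul(y, Pow(-16, -1)))) = Mul(2, Add(Mul(-4, Rational(1, 38)), Mul(y, Rational(-1, 16)))) = Mul(2, Add(Rational(-2, 19), Mul(Rational(-1, 16), y))) = Add(Rational(-4, 19), Mul(Rational(-1, 8), y)))
Add(Function('b')(221), -23330) = Add(Add(Rational(-4, 19), Mul(Rational(-1, 8), 221)), -23330) = Add(Add(Rational(-4, 19), Rational(-221, 8)), -23330) = Add(Rational(-4231, 152), -23330) = Rational(-3550391, 152)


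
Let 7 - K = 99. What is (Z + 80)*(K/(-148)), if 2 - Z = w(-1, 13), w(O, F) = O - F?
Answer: 2208/37 ≈ 59.676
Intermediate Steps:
Z = 16 (Z = 2 - (-1 - 1*13) = 2 - (-1 - 13) = 2 - 1*(-14) = 2 + 14 = 16)
K = -92 (K = 7 - 1*99 = 7 - 99 = -92)
(Z + 80)*(K/(-148)) = (16 + 80)*(-92/(-148)) = 96*(-92*(-1/148)) = 96*(23/37) = 2208/37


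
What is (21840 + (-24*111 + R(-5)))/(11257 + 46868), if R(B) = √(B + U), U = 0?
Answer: 6392/19375 + I*√5/58125 ≈ 0.32991 + 3.847e-5*I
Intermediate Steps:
R(B) = √B (R(B) = √(B + 0) = √B)
(21840 + (-24*111 + R(-5)))/(11257 + 46868) = (21840 + (-24*111 + √(-5)))/(11257 + 46868) = (21840 + (-2664 + I*√5))/58125 = (19176 + I*√5)*(1/58125) = 6392/19375 + I*√5/58125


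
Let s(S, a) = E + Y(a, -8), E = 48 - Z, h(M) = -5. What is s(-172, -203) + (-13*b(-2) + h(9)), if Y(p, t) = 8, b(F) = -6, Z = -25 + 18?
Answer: 136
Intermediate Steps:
Z = -7
E = 55 (E = 48 - 1*(-7) = 48 + 7 = 55)
s(S, a) = 63 (s(S, a) = 55 + 8 = 63)
s(-172, -203) + (-13*b(-2) + h(9)) = 63 + (-13*(-6) - 5) = 63 + (78 - 5) = 63 + 73 = 136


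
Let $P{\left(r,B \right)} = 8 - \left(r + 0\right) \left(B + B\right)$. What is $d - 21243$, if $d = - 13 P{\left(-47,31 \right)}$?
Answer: $-59229$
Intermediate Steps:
$P{\left(r,B \right)} = 8 - 2 B r$ ($P{\left(r,B \right)} = 8 - r 2 B = 8 - 2 B r$)
$d = -37986$ ($d = - 13 \left(8 - 62 \left(-47\right)\right) = - 13 \left(8 + 2914\right) = \left(-13\right) 2922 = -37986$)
$d - 21243 = -37986 - 21243 = -59229$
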